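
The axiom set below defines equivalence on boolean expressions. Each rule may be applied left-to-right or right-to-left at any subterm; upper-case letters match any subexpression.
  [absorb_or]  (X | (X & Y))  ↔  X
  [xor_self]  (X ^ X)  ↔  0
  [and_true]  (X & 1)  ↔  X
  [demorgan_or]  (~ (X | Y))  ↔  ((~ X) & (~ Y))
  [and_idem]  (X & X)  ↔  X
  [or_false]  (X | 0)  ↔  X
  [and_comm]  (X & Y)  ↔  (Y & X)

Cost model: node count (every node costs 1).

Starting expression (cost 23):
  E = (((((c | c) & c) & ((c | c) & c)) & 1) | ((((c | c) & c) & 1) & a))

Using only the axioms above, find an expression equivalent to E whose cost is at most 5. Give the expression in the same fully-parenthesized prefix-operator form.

((c | c) & c)   [cost 5]

step 1: and_idem (→) rewrites (((c | c) & c) & ((c | c) & c)) into ((c | c) & c), now ((((c | c) & c) & 1) | ((((c | c) & c) & 1) & a))
step 2: absorb_or (→) rewrites ((((c | c) & c) & 1) | ((((c | c) & c) & 1) & a)) into (((c | c) & c) & 1)
step 3: and_true (→) rewrites (((c | c) & c) & 1) into ((c | c) & c), reaching cost 5 (bound 5)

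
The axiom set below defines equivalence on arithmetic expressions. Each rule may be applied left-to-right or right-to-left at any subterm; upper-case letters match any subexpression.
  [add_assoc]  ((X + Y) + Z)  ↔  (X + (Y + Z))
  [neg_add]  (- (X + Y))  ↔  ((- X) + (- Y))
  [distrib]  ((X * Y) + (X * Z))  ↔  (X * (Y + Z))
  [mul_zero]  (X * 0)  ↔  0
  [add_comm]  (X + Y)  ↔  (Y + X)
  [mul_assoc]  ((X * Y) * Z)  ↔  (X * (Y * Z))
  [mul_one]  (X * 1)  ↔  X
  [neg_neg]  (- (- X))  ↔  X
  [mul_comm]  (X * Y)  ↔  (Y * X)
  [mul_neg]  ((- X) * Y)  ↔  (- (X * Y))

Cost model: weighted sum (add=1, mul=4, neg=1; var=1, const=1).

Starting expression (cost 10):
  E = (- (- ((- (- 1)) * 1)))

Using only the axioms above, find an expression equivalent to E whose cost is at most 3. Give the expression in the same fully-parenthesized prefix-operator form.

(- (- 1))   [cost 3]

step 1: neg_neg (→) rewrites (- (- ((- (- 1)) * 1))) into ((- (- 1)) * 1)
step 2: mul_neg (→) rewrites ((- (- 1)) * 1) into (- ((- 1) * 1))
step 3: mul_one (→) rewrites ((- 1) * 1) into (- 1), reaching cost 3 (bound 3)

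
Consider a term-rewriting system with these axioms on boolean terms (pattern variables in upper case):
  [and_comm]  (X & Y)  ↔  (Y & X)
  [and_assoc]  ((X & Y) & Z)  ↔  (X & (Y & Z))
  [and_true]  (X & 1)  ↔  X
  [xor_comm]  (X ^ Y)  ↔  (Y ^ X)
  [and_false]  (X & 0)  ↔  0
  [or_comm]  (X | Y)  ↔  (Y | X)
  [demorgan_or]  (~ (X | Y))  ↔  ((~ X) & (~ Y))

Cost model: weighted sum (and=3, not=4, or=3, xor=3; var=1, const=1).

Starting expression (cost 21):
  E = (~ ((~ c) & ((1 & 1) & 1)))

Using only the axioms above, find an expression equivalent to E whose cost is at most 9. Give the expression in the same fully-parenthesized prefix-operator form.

(~ (~ c))   [cost 9]

1. [and_true →] ((1 & 1) & 1)  →  (1 & 1);  E = (~ ((~ c) & (1 & 1)))
2. [and_true →] (1 & 1)  →  1;  E = (~ ((~ c) & 1))
3. [and_true →] ((~ c) & 1)  →  (~ c);  cost 9 ≤ 9, done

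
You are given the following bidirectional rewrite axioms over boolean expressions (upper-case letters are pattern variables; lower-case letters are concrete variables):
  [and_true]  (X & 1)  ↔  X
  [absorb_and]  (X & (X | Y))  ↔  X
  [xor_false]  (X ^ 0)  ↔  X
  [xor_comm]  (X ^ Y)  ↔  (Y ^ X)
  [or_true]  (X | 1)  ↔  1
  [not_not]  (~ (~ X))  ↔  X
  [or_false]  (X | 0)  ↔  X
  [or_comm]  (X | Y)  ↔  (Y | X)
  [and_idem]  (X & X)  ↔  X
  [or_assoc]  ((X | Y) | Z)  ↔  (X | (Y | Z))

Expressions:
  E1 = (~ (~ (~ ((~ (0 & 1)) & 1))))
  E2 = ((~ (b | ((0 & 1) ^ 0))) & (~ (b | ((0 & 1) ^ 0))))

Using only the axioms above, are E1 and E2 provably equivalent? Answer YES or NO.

Every axiom is a valid identity, so a rewrite proof would force E1 and E2 to agree under every assignment.
At b=0: E1 = 0 but E2 = 1; they differ, so no derivation exists.

NO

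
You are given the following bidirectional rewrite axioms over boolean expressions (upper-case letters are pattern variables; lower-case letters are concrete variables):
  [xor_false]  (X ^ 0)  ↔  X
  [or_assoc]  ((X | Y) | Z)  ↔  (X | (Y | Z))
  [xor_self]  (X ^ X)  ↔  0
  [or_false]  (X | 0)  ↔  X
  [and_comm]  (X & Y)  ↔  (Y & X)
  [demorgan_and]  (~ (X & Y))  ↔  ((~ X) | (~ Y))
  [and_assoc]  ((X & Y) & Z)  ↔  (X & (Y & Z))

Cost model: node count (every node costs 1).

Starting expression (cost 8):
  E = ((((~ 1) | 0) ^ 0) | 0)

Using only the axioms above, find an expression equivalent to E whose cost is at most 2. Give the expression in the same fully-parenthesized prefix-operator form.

(1) ((~ 1) | 0)  =[or_false →]=  (~ 1)    ⊢ (((~ 1) ^ 0) | 0)
(2) (((~ 1) ^ 0) | 0)  =[or_false →]=  ((~ 1) ^ 0)
(3) ((~ 1) ^ 0)  =[xor_false →]=  (~ 1)    ⊢ cost 2, within 2

(~ 1)   [cost 2]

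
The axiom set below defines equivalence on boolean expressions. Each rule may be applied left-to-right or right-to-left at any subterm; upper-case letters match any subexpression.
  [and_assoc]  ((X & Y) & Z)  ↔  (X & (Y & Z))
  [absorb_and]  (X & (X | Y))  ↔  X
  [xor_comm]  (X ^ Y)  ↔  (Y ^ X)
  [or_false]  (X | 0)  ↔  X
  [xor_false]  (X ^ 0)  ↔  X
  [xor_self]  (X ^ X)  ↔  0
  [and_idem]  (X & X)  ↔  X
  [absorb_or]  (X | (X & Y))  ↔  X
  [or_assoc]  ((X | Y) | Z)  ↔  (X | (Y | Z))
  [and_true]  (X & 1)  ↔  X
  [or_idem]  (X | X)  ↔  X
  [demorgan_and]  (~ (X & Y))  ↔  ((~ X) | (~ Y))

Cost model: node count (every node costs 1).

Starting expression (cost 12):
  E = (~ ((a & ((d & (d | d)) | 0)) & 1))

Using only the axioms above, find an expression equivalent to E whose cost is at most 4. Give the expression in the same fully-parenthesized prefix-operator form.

step 1: absorb_and (→) rewrites (d & (d | d)) into d, now (~ ((a & (d | 0)) & 1))
step 2: and_true (→) rewrites ((a & (d | 0)) & 1) into (a & (d | 0)), now (~ (a & (d | 0)))
step 3: or_false (→) rewrites (d | 0) into d, reaching cost 4 (bound 4)

(~ (a & d))   [cost 4]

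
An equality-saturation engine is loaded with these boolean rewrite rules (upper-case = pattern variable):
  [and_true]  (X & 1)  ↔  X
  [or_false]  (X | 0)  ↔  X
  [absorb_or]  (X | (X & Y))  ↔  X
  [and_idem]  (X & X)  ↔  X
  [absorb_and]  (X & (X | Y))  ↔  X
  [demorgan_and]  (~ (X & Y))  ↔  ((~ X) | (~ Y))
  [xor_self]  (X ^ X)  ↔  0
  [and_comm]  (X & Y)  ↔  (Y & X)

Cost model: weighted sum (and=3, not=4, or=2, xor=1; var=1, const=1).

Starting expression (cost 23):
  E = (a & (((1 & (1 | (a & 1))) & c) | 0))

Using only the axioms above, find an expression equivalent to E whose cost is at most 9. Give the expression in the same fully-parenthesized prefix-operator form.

(a & (1 & c))   [cost 9]

(1) (a & 1)  =[and_true →]=  a    ⊢ (a & (((1 & (1 | a)) & c) | 0))
(2) (1 & (1 | a))  =[absorb_and →]=  1    ⊢ (a & ((1 & c) | 0))
(3) ((1 & c) | 0)  =[or_false →]=  (1 & c)    ⊢ cost 9, within 9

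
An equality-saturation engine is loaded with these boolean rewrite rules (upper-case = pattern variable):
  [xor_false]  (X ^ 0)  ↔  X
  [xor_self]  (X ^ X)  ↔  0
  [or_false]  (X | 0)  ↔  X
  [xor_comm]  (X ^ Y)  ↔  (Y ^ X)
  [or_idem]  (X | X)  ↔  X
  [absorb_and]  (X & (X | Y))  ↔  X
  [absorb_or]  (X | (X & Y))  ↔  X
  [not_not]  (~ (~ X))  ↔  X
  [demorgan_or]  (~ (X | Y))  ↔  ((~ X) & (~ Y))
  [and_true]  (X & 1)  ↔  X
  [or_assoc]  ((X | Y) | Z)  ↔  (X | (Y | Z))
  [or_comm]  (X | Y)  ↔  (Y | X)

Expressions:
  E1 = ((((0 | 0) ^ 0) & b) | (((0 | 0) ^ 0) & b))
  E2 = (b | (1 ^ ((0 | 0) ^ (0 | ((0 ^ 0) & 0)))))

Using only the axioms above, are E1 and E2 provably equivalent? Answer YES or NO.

NO

The axioms are sound identities: if E1 ↔* E2 then E1 and E2 evaluate identically under any assignment.
Under b=0: E1 evaluates to 0, E2 to 1. Distinct ⇒ no rewrite sequence connects them.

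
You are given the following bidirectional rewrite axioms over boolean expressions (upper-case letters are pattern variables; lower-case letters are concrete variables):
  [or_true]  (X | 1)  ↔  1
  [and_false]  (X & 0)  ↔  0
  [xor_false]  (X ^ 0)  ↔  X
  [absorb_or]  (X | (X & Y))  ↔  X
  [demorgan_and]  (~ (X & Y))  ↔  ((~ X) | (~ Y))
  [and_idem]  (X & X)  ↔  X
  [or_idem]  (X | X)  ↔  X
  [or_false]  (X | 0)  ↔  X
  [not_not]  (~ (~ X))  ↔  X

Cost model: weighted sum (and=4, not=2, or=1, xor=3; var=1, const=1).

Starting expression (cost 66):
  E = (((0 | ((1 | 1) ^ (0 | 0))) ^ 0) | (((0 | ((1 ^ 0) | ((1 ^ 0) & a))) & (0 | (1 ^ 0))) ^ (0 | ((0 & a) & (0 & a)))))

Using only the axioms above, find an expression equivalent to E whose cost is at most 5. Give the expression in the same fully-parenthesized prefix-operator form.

(1 ^ 0)   [cost 5]

step 1: absorb_or (→) rewrites ((1 ^ 0) | ((1 ^ 0) & a)) into (1 ^ 0), now (((0 | ((1 | 1) ^ (0 | 0))) ^ 0) | (((0 | (1 ^ 0)) & (0 | (1 ^ 0))) ^ (0 | ((0 & a) & (0 & a)))))
step 2: or_false (→) rewrites (0 | 0) into 0, now (((0 | ((1 | 1) ^ 0)) ^ 0) | (((0 | (1 ^ 0)) & (0 | (1 ^ 0))) ^ (0 | ((0 & a) & (0 & a)))))
step 3: and_idem (→) rewrites ((0 & a) & (0 & a)) into (0 & a), now (((0 | ((1 | 1) ^ 0)) ^ 0) | (((0 | (1 ^ 0)) & (0 | (1 ^ 0))) ^ (0 | (0 & a))))
step 4: absorb_or (→) rewrites (0 | (0 & a)) into 0, now (((0 | ((1 | 1) ^ 0)) ^ 0) | (((0 | (1 ^ 0)) & (0 | (1 ^ 0))) ^ 0))
step 5: or_idem (→) rewrites (1 | 1) into 1, now (((0 | (1 ^ 0)) ^ 0) | (((0 | (1 ^ 0)) & (0 | (1 ^ 0))) ^ 0))
step 6: and_idem (→) rewrites ((0 | (1 ^ 0)) & (0 | (1 ^ 0))) into (0 | (1 ^ 0)), now (((0 | (1 ^ 0)) ^ 0) | ((0 | (1 ^ 0)) ^ 0))
step 7: or_idem (→) rewrites (((0 | (1 ^ 0)) ^ 0) | ((0 | (1 ^ 0)) ^ 0)) into ((0 | (1 ^ 0)) ^ 0)
step 8: xor_false (→) rewrites (1 ^ 0) into 1, now ((0 | 1) ^ 0)
step 9: or_true (→) rewrites (0 | 1) into 1, reaching cost 5 (bound 5)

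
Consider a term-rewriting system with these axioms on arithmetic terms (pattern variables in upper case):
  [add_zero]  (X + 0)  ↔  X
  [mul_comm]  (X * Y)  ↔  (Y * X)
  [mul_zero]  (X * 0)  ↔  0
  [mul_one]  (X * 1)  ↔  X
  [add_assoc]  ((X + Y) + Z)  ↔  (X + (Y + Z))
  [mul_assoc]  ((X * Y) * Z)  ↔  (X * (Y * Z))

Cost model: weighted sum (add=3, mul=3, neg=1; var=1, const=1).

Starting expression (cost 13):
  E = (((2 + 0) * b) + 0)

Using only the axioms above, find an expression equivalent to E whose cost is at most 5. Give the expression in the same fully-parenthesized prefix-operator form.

1. [mul_comm →] ((2 + 0) * b)  →  (b * (2 + 0));  E = ((b * (2 + 0)) + 0)
2. [add_zero →] (2 + 0)  →  2;  E = ((b * 2) + 0)
3. [add_zero →] ((b * 2) + 0)  →  (b * 2);  cost 5 ≤ 5, done

(b * 2)   [cost 5]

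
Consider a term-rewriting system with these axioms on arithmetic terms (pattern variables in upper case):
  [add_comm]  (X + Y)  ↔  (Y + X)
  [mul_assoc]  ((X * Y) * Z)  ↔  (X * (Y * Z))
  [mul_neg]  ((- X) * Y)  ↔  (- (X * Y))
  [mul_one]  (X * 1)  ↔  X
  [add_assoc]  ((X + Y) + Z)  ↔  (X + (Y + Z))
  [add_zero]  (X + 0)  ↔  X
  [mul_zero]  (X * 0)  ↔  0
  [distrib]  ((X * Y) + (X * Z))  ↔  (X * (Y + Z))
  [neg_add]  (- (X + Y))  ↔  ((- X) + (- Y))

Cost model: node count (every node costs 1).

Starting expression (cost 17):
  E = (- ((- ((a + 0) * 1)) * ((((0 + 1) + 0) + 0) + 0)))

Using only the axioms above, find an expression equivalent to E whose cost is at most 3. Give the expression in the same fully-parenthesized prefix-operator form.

(1) ((0 + 1) + 0)  =[add_zero →]=  (0 + 1)    ⊢ (- ((- ((a + 0) * 1)) * (((0 + 1) + 0) + 0)))
(2) ((a + 0) * 1)  =[mul_one →]=  (a + 0)    ⊢ (- ((- (a + 0)) * (((0 + 1) + 0) + 0)))
(3) (((0 + 1) + 0) + 0)  =[add_zero →]=  ((0 + 1) + 0)    ⊢ (- ((- (a + 0)) * ((0 + 1) + 0)))
(4) (a + 0)  =[add_zero →]=  a    ⊢ (- ((- a) * ((0 + 1) + 0)))
(5) (0 + 1)  =[add_comm →]=  (1 + 0)    ⊢ (- ((- a) * ((1 + 0) + 0)))
(6) (1 + 0)  =[add_zero →]=  1    ⊢ (- ((- a) * (1 + 0)))
(7) (1 + 0)  =[add_zero →]=  1    ⊢ (- ((- a) * 1))
(8) ((- a) * 1)  =[mul_one →]=  (- a)    ⊢ cost 3, within 3

(- (- a))   [cost 3]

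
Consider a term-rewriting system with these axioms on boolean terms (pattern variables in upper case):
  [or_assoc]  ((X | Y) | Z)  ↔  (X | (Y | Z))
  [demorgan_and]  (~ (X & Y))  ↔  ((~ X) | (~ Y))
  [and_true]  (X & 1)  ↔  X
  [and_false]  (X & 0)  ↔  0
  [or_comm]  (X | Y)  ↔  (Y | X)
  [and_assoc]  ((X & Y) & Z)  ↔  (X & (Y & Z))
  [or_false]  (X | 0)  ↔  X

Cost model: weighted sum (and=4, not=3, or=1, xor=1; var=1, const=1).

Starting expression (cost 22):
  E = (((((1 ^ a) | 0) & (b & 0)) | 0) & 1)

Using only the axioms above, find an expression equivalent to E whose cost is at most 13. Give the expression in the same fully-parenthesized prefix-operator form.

(1) (((((1 ^ a) | 0) & (b & 0)) | 0) & 1)  =[and_true →]=  ((((1 ^ a) | 0) & (b & 0)) | 0)
(2) ((((1 ^ a) | 0) & (b & 0)) | 0)  =[or_false →]=  (((1 ^ a) | 0) & (b & 0))
(3) ((1 ^ a) | 0)  =[or_false →]=  (1 ^ a)    ⊢ cost 13, within 13

((1 ^ a) & (b & 0))   [cost 13]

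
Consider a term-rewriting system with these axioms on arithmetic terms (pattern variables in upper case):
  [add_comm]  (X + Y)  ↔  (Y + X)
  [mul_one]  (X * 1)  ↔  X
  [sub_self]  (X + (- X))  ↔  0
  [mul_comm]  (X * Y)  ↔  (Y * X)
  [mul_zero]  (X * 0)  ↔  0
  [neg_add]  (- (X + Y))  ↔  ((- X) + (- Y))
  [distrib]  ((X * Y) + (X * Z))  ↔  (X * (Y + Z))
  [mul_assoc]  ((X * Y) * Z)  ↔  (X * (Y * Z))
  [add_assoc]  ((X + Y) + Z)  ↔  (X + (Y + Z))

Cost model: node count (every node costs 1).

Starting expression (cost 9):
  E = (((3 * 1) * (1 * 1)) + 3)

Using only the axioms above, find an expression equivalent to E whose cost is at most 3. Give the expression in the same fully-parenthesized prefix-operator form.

(1) (1 * 1)  =[mul_one →]=  1    ⊢ (((3 * 1) * 1) + 3)
(2) (3 * 1)  =[mul_one →]=  3    ⊢ ((3 * 1) + 3)
(3) (3 * 1)  =[mul_one →]=  3    ⊢ cost 3, within 3

(3 + 3)   [cost 3]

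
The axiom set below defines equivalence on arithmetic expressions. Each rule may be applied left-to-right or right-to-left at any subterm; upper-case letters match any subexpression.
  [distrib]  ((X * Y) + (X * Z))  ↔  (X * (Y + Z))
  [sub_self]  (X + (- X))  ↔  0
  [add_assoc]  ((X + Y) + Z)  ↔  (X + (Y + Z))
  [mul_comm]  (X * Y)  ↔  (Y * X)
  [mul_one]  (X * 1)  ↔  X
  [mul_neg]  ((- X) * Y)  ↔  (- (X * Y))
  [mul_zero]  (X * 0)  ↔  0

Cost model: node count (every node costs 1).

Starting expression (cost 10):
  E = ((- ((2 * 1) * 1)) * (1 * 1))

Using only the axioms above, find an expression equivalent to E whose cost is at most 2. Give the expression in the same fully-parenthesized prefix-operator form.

(- 2)   [cost 2]

step 1: mul_one (→) rewrites (2 * 1) into 2, now ((- (2 * 1)) * (1 * 1))
step 2: mul_one (→) rewrites (1 * 1) into 1, now ((- (2 * 1)) * 1)
step 3: mul_one (→) rewrites (2 * 1) into 2, now ((- 2) * 1)
step 4: mul_one (→) rewrites ((- 2) * 1) into (- 2), reaching cost 2 (bound 2)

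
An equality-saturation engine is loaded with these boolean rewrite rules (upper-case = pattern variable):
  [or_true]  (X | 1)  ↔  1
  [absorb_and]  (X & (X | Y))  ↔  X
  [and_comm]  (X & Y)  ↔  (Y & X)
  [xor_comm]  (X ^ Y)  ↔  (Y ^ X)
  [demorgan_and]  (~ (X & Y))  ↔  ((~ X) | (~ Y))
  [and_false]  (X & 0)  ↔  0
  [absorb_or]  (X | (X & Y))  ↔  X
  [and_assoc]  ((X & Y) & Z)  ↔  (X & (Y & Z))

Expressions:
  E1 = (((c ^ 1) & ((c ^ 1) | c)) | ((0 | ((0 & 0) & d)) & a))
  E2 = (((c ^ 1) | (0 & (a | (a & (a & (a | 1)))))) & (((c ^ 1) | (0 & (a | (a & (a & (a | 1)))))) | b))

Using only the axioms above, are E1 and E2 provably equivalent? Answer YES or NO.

YES

1. [and_false →] (0 & 0)  →  0;  E1 = (((c ^ 1) & ((c ^ 1) | c)) | ((0 | (0 & d)) & a))
2. [absorb_or →] (0 | (0 & d))  →  0;  E1 = (((c ^ 1) & ((c ^ 1) | c)) | (0 & a))
3. [absorb_and →] ((c ^ 1) & ((c ^ 1) | c))  →  (c ^ 1);  E1 = ((c ^ 1) | (0 & a))
4. [absorb_or ←] a  →  (a | (a & a));  E1 = ((c ^ 1) | (0 & (a | (a & a))))
5. [absorb_and ←] a  →  (a & (a | 1));  E1 = ((c ^ 1) | (0 & (a | (a & (a & (a | 1))))))
6. [absorb_and ←] ((c ^ 1) | (0 & (a | (a & (a & (a | 1))))))  →  (((c ^ 1) | (0 & (a | (a & (a & (a | 1)))))) & (((c ^ 1) | (0 & (a | (a & (a & (a | 1)))))) | b));  this is E2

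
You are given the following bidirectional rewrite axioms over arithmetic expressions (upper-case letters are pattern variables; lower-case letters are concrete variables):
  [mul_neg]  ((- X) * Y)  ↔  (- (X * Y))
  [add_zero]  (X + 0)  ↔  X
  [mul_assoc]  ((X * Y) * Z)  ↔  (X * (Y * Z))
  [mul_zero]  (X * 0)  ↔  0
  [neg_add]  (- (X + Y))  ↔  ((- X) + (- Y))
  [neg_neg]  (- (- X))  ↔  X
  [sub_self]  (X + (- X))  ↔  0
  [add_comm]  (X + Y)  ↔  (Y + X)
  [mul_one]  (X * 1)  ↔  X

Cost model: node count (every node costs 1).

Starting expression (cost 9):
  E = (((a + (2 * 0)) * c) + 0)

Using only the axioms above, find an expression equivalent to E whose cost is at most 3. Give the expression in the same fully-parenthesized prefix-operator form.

(1) (2 * 0)  =[mul_zero →]=  0    ⊢ (((a + 0) * c) + 0)
(2) (((a + 0) * c) + 0)  =[add_zero →]=  ((a + 0) * c)
(3) (a + 0)  =[add_zero →]=  a    ⊢ cost 3, within 3

(a * c)   [cost 3]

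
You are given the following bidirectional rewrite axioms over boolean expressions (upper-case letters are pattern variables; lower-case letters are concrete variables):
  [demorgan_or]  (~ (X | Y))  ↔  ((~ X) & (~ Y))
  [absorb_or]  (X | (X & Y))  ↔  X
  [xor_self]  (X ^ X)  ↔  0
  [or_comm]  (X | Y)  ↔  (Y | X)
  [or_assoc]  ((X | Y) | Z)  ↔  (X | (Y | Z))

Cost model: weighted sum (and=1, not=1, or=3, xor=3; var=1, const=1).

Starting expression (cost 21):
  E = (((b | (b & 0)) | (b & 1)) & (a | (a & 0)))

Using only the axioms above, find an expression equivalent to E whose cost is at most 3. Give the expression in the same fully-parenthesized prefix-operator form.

step 1: absorb_or (→) rewrites (a | (a & 0)) into a, now (((b | (b & 0)) | (b & 1)) & a)
step 2: absorb_or (→) rewrites (b | (b & 0)) into b, now ((b | (b & 1)) & a)
step 3: absorb_or (→) rewrites (b | (b & 1)) into b, reaching cost 3 (bound 3)

(b & a)   [cost 3]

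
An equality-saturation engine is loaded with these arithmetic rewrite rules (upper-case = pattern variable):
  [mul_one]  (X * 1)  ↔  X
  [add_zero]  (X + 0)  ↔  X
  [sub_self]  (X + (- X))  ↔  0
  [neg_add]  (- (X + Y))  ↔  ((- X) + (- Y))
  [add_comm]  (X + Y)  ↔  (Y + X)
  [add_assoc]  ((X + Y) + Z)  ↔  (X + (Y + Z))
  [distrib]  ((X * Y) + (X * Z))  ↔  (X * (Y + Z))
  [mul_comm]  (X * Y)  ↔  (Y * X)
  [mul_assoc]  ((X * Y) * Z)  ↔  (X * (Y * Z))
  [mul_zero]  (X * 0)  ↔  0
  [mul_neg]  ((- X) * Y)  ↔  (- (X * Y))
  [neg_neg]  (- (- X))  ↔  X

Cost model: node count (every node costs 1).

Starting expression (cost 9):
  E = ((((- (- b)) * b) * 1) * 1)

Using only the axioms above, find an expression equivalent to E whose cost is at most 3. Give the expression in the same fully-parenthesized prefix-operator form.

(b * b)   [cost 3]

(1) ((((- (- b)) * b) * 1) * 1)  =[mul_one →]=  (((- (- b)) * b) * 1)
(2) (- (- b))  =[neg_neg →]=  b    ⊢ ((b * b) * 1)
(3) ((b * b) * 1)  =[mul_one →]=  (b * b)    ⊢ cost 3, within 3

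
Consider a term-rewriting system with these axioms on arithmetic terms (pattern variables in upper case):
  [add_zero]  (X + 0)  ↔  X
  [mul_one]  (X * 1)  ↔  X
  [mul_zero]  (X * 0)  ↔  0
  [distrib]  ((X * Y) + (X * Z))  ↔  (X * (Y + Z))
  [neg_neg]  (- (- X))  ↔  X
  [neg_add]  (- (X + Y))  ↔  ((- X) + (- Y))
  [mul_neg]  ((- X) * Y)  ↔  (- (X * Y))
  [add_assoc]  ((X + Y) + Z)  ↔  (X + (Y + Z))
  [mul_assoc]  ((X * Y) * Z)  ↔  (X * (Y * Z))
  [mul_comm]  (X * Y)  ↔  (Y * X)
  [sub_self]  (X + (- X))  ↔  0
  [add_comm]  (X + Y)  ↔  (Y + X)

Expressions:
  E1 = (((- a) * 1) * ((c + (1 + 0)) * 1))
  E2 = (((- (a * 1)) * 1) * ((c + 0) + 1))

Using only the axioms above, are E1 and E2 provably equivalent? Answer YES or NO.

1. [mul_one →] ((c + (1 + 0)) * 1)  →  (c + (1 + 0));  E1 = (((- a) * 1) * (c + (1 + 0)))
2. [mul_one →] ((- a) * 1)  →  (- a);  E1 = ((- a) * (c + (1 + 0)))
3. [add_zero →] (1 + 0)  →  1;  E1 = ((- a) * (c + 1))
4. [mul_one ←] a  →  (a * 1);  E1 = ((- (a * 1)) * (c + 1))
5. [mul_one ←] (- (a * 1))  →  ((- (a * 1)) * 1);  E1 = (((- (a * 1)) * 1) * (c + 1))
6. [add_zero ←] c  →  (c + 0);  this is E2

YES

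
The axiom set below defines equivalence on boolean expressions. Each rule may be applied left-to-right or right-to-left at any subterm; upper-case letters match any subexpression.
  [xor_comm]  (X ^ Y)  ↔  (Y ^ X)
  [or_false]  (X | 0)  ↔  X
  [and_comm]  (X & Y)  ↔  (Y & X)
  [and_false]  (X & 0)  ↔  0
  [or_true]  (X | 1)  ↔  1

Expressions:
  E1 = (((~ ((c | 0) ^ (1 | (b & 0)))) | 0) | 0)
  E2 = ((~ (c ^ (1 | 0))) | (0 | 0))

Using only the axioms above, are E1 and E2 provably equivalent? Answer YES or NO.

YES

(1) (((~ ((c | 0) ^ (1 | (b & 0)))) | 0) | 0)  =[or_false →]=  ((~ ((c | 0) ^ (1 | (b & 0)))) | 0)
(2) (b & 0)  =[and_false →]=  0    ⊢ ((~ ((c | 0) ^ (1 | 0))) | 0)
(3) (1 | 0)  =[or_false →]=  1    ⊢ ((~ ((c | 0) ^ 1)) | 0)
(4) ((~ ((c | 0) ^ 1)) | 0)  =[or_false →]=  (~ ((c | 0) ^ 1))
(5) (c | 0)  =[or_false →]=  c    ⊢ (~ (c ^ 1))
(6) (~ (c ^ 1))  =[or_false ←]=  ((~ (c ^ 1)) | 0)
(7) 0  =[or_false ←]=  (0 | 0)    ⊢ ((~ (c ^ 1)) | (0 | 0))
(8) 1  =[or_false ←]=  (1 | 0)    ⊢ E2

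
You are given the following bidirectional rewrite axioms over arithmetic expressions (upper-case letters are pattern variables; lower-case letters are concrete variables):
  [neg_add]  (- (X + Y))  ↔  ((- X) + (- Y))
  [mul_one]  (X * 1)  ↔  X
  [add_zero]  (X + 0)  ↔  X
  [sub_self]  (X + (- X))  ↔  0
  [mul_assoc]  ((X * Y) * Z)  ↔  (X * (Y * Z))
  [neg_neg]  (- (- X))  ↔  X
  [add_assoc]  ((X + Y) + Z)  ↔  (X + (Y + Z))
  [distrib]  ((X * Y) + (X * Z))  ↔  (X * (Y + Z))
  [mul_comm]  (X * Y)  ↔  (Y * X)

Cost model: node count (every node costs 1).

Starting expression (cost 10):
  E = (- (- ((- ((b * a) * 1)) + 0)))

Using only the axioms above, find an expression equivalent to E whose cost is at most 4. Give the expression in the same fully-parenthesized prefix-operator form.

(1) ((b * a) * 1)  =[mul_one →]=  (b * a)    ⊢ (- (- ((- (b * a)) + 0)))
(2) ((- (b * a)) + 0)  =[add_zero →]=  (- (b * a))    ⊢ (- (- (- (b * a))))
(3) (- (- (- (b * a))))  =[neg_neg →]=  (- (b * a))    ⊢ cost 4, within 4

(- (b * a))   [cost 4]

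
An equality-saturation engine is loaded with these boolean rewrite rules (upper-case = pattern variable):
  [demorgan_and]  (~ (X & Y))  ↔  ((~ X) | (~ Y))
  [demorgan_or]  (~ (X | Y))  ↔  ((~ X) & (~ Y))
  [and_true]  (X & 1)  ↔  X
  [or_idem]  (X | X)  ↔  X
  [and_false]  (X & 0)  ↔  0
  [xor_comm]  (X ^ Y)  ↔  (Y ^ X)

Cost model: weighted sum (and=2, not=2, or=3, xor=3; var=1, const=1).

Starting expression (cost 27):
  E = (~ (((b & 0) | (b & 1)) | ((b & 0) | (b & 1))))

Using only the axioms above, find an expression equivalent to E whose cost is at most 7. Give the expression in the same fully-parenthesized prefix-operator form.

(~ (0 | b))   [cost 7]

1. [or_idem →] (((b & 0) | (b & 1)) | ((b & 0) | (b & 1)))  →  ((b & 0) | (b & 1));  E = (~ ((b & 0) | (b & 1)))
2. [and_false →] (b & 0)  →  0;  E = (~ (0 | (b & 1)))
3. [and_true →] (b & 1)  →  b;  cost 7 ≤ 7, done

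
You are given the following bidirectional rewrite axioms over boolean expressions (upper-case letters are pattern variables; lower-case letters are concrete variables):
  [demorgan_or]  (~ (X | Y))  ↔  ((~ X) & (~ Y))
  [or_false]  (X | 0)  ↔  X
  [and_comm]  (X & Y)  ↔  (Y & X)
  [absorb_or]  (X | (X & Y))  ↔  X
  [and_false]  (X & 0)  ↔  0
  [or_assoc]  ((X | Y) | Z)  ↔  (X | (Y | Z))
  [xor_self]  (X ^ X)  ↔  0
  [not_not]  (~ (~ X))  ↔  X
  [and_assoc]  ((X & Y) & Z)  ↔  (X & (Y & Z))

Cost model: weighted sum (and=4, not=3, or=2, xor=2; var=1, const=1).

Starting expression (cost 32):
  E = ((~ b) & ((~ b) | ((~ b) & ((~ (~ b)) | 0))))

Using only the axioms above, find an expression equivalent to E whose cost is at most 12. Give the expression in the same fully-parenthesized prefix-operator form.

(1) ((~ (~ b)) | 0)  =[or_false →]=  (~ (~ b))    ⊢ ((~ b) & ((~ b) | ((~ b) & (~ (~ b)))))
(2) (~ (~ b))  =[not_not →]=  b    ⊢ ((~ b) & ((~ b) | ((~ b) & b)))
(3) ((~ b) | ((~ b) & b))  =[absorb_or →]=  (~ b)    ⊢ cost 12, within 12

((~ b) & (~ b))   [cost 12]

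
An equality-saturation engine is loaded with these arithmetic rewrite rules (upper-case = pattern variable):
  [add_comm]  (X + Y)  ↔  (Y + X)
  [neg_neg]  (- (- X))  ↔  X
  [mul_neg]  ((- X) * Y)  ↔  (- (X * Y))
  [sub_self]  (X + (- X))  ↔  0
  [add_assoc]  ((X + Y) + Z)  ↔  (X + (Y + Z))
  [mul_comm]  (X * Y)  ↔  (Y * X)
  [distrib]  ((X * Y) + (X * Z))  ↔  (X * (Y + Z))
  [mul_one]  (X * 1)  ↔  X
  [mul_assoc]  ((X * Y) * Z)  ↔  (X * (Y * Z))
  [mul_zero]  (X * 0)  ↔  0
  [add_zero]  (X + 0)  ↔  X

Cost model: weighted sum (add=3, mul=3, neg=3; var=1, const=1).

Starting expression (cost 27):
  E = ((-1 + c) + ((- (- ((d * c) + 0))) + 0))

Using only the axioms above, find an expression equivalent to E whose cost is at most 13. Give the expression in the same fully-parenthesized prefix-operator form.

((-1 + c) + (d * c))   [cost 13]

step 1: add_zero (→) rewrites ((- (- ((d * c) + 0))) + 0) into (- (- ((d * c) + 0))), now ((-1 + c) + (- (- ((d * c) + 0))))
step 2: add_zero (→) rewrites ((d * c) + 0) into (d * c), now ((-1 + c) + (- (- (d * c))))
step 3: neg_neg (→) rewrites (- (- (d * c))) into (d * c), reaching cost 13 (bound 13)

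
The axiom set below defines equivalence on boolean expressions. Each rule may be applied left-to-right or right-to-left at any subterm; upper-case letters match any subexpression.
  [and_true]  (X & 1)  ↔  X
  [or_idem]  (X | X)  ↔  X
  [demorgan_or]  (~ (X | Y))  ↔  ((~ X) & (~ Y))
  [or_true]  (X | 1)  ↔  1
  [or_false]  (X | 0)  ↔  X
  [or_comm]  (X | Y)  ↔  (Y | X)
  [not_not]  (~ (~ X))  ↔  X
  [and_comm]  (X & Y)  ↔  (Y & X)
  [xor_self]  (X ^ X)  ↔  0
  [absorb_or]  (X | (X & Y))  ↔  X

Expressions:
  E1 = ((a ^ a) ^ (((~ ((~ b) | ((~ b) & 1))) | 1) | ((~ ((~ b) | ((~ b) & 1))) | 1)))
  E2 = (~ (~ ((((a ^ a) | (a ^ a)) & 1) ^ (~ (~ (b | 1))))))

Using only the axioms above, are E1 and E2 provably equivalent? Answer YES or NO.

YES

step 1: or_idem (→) rewrites (((~ ((~ b) | ((~ b) & 1))) | 1) | ((~ ((~ b) | ((~ b) & 1))) | 1)) into ((~ ((~ b) | ((~ b) & 1))) | 1), now ((a ^ a) ^ ((~ ((~ b) | ((~ b) & 1))) | 1))
step 2: absorb_or (→) rewrites ((~ b) | ((~ b) & 1)) into (~ b), now ((a ^ a) ^ ((~ (~ b)) | 1))
step 3: not_not (→) rewrites (~ (~ b)) into b, now ((a ^ a) ^ (b | 1))
step 4: or_idem (←) rewrites (a ^ a) into ((a ^ a) | (a ^ a)), now (((a ^ a) | (a ^ a)) ^ (b | 1))
step 5: and_true (←) rewrites ((a ^ a) | (a ^ a)) into (((a ^ a) | (a ^ a)) & 1), now ((((a ^ a) | (a ^ a)) & 1) ^ (b | 1))
step 6: not_not (←) rewrites (b | 1) into (~ (~ (b | 1))), now ((((a ^ a) | (a ^ a)) & 1) ^ (~ (~ (b | 1))))
step 7: not_not (←) rewrites ((((a ^ a) | (a ^ a)) & 1) ^ (~ (~ (b | 1)))) into (~ (~ ((((a ^ a) | (a ^ a)) & 1) ^ (~ (~ (b | 1)))))), which is E2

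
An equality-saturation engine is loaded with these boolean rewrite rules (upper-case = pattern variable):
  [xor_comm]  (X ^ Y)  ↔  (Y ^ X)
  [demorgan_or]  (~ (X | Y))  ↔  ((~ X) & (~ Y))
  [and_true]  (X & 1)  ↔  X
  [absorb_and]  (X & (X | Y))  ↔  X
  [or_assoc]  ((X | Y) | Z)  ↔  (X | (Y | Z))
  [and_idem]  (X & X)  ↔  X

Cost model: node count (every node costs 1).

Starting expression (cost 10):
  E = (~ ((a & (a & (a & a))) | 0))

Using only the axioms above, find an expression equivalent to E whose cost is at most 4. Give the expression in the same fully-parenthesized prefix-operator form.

(~ (a | 0))   [cost 4]

step 1: and_idem (→) rewrites (a & a) into a, now (~ ((a & (a & a)) | 0))
step 2: and_idem (→) rewrites (a & a) into a, now (~ ((a & a) | 0))
step 3: and_idem (→) rewrites (a & a) into a, reaching cost 4 (bound 4)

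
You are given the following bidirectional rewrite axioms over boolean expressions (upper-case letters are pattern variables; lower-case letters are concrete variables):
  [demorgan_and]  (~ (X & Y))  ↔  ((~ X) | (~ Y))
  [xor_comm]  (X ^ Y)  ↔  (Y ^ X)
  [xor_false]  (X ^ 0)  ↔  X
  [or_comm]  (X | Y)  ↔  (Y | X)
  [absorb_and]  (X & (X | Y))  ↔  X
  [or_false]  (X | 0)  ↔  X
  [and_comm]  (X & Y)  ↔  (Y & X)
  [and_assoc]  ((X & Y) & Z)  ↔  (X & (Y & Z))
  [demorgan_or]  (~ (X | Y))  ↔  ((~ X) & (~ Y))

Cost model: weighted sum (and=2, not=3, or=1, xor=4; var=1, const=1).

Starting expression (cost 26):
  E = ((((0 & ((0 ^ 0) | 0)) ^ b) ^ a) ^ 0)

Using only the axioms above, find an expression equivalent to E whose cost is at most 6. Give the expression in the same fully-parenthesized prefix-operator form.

1. [xor_false →] (0 ^ 0)  →  0;  E = ((((0 & (0 | 0)) ^ b) ^ a) ^ 0)
2. [absorb_and →] (0 & (0 | 0))  →  0;  E = (((0 ^ b) ^ a) ^ 0)
3. [xor_comm →] (0 ^ b)  →  (b ^ 0);  E = (((b ^ 0) ^ a) ^ 0)
4. [xor_false →] (b ^ 0)  →  b;  E = ((b ^ a) ^ 0)
5. [xor_false →] ((b ^ a) ^ 0)  →  (b ^ a);  cost 6 ≤ 6, done

(b ^ a)   [cost 6]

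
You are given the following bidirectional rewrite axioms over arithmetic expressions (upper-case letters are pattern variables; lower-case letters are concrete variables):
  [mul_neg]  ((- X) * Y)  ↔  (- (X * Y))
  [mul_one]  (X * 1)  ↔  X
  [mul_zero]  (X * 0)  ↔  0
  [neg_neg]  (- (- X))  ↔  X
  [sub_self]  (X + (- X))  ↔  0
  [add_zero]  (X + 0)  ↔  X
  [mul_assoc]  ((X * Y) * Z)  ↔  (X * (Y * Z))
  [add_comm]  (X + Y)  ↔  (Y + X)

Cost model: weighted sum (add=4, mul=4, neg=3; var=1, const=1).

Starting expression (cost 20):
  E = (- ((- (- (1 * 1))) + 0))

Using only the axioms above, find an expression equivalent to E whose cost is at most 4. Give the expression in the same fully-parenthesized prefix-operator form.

(1) (1 * 1)  =[mul_one →]=  1    ⊢ (- ((- (- 1)) + 0))
(2) ((- (- 1)) + 0)  =[add_zero →]=  (- (- 1))    ⊢ (- (- (- 1)))
(3) (- (- 1))  =[neg_neg →]=  1    ⊢ cost 4, within 4

(- 1)   [cost 4]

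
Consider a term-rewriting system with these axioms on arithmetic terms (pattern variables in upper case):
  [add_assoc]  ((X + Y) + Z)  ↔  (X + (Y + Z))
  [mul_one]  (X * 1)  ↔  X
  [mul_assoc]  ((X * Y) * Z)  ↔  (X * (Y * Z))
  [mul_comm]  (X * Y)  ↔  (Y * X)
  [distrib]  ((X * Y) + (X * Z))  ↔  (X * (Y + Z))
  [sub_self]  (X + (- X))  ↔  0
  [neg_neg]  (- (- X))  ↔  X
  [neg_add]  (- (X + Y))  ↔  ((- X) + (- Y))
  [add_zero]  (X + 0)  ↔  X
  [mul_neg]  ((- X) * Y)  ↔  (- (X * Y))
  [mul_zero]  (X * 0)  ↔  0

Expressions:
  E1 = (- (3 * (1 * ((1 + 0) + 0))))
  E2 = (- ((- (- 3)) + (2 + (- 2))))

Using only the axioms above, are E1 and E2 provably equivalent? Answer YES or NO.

1. [add_zero →] ((1 + 0) + 0)  →  (1 + 0);  E1 = (- (3 * (1 * (1 + 0))))
2. [add_zero →] (1 + 0)  →  1;  E1 = (- (3 * (1 * 1)))
3. [mul_one →] (1 * 1)  →  1;  E1 = (- (3 * 1))
4. [mul_one →] (3 * 1)  →  3;  E1 = (- 3)
5. [add_zero ←] 3  →  (3 + 0);  E1 = (- (3 + 0))
6. [sub_self ←] 0  →  (2 + (- 2));  E1 = (- (3 + (2 + (- 2))))
7. [neg_neg ←] 3  →  (- (- 3));  this is E2

YES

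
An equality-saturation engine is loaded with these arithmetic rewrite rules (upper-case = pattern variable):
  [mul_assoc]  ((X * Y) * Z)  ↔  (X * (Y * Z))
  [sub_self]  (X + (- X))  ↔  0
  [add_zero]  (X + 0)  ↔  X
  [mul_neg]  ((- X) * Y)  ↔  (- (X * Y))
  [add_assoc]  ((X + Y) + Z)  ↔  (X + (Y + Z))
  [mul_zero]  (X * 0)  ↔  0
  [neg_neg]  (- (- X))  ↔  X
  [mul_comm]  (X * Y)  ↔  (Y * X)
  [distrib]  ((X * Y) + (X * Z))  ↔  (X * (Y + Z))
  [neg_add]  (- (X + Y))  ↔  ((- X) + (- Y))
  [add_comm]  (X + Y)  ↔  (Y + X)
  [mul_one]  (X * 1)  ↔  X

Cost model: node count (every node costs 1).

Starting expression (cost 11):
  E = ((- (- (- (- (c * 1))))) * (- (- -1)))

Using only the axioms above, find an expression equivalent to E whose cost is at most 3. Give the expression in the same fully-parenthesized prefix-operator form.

(-1 * c)   [cost 3]

step 1: neg_neg (→) rewrites (- (- (c * 1))) into (c * 1), now ((- (- (c * 1))) * (- (- -1)))
step 2: neg_neg (→) rewrites (- (- (c * 1))) into (c * 1), now ((c * 1) * (- (- -1)))
step 3: mul_comm (→) rewrites ((c * 1) * (- (- -1))) into ((- (- -1)) * (c * 1))
step 4: mul_one (→) rewrites (c * 1) into c, now ((- (- -1)) * c)
step 5: neg_neg (→) rewrites (- (- -1)) into -1, reaching cost 3 (bound 3)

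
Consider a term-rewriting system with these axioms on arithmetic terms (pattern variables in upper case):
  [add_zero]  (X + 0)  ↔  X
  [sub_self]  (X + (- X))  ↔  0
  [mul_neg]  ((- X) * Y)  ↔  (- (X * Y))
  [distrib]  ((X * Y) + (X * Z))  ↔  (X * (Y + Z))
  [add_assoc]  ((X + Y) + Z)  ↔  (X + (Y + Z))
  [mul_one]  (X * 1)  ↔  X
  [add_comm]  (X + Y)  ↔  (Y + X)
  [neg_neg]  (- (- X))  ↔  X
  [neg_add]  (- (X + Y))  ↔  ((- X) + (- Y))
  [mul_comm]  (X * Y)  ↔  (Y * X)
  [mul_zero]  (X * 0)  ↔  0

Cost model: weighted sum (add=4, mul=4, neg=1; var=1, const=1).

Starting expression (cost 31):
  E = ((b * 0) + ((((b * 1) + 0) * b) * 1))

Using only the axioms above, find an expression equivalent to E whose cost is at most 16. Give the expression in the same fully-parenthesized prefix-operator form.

((b * 0) + (b * b))   [cost 16]

(1) (b * 1)  =[mul_one →]=  b    ⊢ ((b * 0) + (((b + 0) * b) * 1))
(2) (b + 0)  =[add_zero →]=  b    ⊢ ((b * 0) + ((b * b) * 1))
(3) ((b * b) * 1)  =[mul_one →]=  (b * b)    ⊢ cost 16, within 16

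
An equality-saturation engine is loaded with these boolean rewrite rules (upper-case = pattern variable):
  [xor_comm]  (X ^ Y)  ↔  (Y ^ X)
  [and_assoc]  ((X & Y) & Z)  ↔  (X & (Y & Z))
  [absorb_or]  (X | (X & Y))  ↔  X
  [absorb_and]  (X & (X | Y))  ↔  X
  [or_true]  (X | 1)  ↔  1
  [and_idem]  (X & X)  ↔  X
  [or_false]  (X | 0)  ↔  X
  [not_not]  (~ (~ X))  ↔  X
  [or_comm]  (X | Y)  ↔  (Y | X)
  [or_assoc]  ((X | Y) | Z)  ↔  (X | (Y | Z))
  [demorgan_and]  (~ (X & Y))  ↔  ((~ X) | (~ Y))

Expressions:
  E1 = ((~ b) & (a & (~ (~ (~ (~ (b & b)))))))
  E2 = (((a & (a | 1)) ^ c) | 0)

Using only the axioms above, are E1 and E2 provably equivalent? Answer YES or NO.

All listed rules preserve value, hence provable equivalence implies equal values everywhere; look for a separating assignment.
a=0, b=0, c=1 gives E1 ↦ 0, E2 ↦ 1; values differ ⇒ not provably equivalent.

NO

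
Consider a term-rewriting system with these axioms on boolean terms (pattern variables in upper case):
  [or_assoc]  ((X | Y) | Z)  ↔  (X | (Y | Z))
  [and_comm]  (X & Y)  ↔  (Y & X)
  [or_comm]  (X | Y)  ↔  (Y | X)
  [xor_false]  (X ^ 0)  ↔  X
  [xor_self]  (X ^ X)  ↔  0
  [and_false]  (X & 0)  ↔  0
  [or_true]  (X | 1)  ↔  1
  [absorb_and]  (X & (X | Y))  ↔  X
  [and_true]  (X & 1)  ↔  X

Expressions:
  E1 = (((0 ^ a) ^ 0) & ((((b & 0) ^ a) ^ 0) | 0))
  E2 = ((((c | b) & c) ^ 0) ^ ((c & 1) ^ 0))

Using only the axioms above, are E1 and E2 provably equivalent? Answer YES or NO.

NO

Every axiom is a valid identity, so a rewrite proof would force E1 and E2 to agree under every assignment.
At a=1, b=0, c=0: E1 = 1 but E2 = 0; they differ, so no derivation exists.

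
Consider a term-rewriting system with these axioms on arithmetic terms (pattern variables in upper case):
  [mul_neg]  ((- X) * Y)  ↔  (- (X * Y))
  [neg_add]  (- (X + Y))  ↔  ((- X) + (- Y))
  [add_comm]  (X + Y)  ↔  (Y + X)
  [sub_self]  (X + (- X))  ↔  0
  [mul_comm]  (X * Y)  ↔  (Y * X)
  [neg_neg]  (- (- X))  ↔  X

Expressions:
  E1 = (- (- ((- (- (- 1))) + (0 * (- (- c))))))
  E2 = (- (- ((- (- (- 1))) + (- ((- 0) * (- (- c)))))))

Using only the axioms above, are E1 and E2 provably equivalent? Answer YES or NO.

step 1: neg_neg (→) rewrites (- (- (- 1))) into (- 1), now (- (- ((- 1) + (0 * (- (- c))))))
step 2: neg_neg (→) rewrites (- (- c)) into c, now (- (- ((- 1) + (0 * c))))
step 3: neg_neg (→) rewrites (- (- ((- 1) + (0 * c)))) into ((- 1) + (0 * c))
step 4: neg_neg (←) rewrites (0 * c) into (- (- (0 * c))), now ((- 1) + (- (- (0 * c))))
step 5: mul_neg (←) rewrites (- (0 * c)) into ((- 0) * c), now ((- 1) + (- ((- 0) * c)))
step 6: neg_neg (←) rewrites c into (- (- c)), now ((- 1) + (- ((- 0) * (- (- c)))))
step 7: neg_neg (←) rewrites 1 into (- (- 1)), now ((- (- (- 1))) + (- ((- 0) * (- (- c)))))
step 8: neg_neg (←) rewrites ((- (- (- 1))) + (- ((- 0) * (- (- c))))) into (- (- ((- (- (- 1))) + (- ((- 0) * (- (- c))))))), which is E2

YES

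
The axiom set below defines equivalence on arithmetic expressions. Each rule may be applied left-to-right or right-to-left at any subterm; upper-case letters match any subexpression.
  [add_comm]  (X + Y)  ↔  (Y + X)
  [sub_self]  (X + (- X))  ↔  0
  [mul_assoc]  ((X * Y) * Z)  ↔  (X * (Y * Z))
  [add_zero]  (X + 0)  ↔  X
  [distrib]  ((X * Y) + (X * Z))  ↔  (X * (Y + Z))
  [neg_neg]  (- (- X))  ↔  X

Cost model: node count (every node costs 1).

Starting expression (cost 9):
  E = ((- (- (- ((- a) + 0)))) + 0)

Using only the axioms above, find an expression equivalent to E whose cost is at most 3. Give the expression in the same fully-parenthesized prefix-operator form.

step 1: neg_neg (→) rewrites (- (- (- ((- a) + 0)))) into (- ((- a) + 0)), now ((- ((- a) + 0)) + 0)
step 2: add_zero (→) rewrites ((- ((- a) + 0)) + 0) into (- ((- a) + 0))
step 3: add_zero (→) rewrites ((- a) + 0) into (- a), reaching cost 3 (bound 3)

(- (- a))   [cost 3]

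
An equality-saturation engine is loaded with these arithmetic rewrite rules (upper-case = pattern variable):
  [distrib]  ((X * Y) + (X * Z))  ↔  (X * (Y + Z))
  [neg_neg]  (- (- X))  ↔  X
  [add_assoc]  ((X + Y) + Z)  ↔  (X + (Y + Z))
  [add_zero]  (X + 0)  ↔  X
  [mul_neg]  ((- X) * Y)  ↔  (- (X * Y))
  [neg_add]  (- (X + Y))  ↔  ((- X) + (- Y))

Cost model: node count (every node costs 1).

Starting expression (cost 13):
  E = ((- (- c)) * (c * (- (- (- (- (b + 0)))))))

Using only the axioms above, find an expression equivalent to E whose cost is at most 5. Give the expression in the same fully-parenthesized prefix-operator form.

(1) (- (- (- (- (b + 0)))))  =[neg_neg →]=  (- (- (b + 0)))    ⊢ ((- (- c)) * (c * (- (- (b + 0)))))
(2) (b + 0)  =[add_zero →]=  b    ⊢ ((- (- c)) * (c * (- (- b))))
(3) (- (- c))  =[neg_neg →]=  c    ⊢ (c * (c * (- (- b))))
(4) (- (- b))  =[neg_neg →]=  b    ⊢ cost 5, within 5

(c * (c * b))   [cost 5]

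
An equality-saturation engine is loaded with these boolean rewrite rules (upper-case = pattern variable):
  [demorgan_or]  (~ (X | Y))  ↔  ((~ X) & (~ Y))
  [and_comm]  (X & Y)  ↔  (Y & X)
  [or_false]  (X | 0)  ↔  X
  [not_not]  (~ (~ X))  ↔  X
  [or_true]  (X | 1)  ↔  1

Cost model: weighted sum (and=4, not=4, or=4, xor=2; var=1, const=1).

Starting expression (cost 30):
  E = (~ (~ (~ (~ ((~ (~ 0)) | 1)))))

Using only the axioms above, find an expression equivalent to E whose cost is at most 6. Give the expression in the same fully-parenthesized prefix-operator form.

1. [not_not →] (~ (~ (~ (~ ((~ (~ 0)) | 1)))))  →  (~ (~ ((~ (~ 0)) | 1)))
2. [not_not →] (~ (~ ((~ (~ 0)) | 1)))  →  ((~ (~ 0)) | 1)
3. [not_not →] (~ (~ 0))  →  0;  cost 6 ≤ 6, done

(0 | 1)   [cost 6]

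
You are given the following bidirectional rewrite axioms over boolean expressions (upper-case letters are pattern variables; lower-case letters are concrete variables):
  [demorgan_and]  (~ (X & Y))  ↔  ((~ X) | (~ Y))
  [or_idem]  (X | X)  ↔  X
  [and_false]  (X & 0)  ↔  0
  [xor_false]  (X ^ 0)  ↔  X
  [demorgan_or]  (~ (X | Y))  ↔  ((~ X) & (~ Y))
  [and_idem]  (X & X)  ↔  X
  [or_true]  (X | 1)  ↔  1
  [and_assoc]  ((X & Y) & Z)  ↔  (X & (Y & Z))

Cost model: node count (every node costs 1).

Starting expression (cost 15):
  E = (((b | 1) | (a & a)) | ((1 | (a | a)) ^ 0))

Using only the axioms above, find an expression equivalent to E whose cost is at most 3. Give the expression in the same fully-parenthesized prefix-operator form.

step 1: or_idem (→) rewrites (a | a) into a, now (((b | 1) | (a & a)) | ((1 | a) ^ 0))
step 2: and_idem (→) rewrites (a & a) into a, now (((b | 1) | a) | ((1 | a) ^ 0))
step 3: xor_false (→) rewrites ((1 | a) ^ 0) into (1 | a), now (((b | 1) | a) | (1 | a))
step 4: or_true (→) rewrites (b | 1) into 1, now ((1 | a) | (1 | a))
step 5: or_idem (→) rewrites ((1 | a) | (1 | a)) into (1 | a), reaching cost 3 (bound 3)

(1 | a)   [cost 3]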